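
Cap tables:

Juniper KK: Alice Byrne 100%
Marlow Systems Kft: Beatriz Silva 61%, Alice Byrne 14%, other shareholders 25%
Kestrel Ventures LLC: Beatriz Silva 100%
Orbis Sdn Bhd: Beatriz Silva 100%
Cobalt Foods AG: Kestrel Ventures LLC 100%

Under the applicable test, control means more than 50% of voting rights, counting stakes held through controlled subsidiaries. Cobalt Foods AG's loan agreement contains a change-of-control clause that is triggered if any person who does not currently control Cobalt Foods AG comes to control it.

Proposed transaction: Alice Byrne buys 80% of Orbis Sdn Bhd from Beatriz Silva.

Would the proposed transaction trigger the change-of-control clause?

No

The purchase adds only to Alice's holdings (Beatriz's stake shrinks), so Alice is the only person who could newly come to control Cobalt.
Alice holds 100% of Juniper, so Alice controls Juniper.
Neither Alice nor any entity Alice controls holds any voting interest in Cobalt.
So before the transaction, Alice does not control Cobalt.
After the purchase, Alice holds 80% of Orbis directly, and Beatriz's stake falls to 20%.
Alice holds 80% of Orbis, so Alice controls Orbis.
After the transaction, neither Alice nor any entity Alice controls holds a voting interest in Cobalt, so Alice still does not control it.
No new person acquires control, so the clause is not triggered.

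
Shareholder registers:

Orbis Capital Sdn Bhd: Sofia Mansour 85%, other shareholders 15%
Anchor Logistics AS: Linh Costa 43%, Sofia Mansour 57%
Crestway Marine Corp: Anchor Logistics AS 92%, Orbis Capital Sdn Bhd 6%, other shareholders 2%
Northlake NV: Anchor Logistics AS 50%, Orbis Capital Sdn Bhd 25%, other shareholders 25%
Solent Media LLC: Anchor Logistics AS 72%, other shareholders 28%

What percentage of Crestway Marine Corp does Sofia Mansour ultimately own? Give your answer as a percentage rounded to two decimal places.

Sofia reaches Crestway along 2 paths.
Via Anchor: 57% × 92% = 52.44%.
Via Orbis: 85% × 6% = 5.1%.
Total: 52.44% + 5.1% = 57.54%.

57.54%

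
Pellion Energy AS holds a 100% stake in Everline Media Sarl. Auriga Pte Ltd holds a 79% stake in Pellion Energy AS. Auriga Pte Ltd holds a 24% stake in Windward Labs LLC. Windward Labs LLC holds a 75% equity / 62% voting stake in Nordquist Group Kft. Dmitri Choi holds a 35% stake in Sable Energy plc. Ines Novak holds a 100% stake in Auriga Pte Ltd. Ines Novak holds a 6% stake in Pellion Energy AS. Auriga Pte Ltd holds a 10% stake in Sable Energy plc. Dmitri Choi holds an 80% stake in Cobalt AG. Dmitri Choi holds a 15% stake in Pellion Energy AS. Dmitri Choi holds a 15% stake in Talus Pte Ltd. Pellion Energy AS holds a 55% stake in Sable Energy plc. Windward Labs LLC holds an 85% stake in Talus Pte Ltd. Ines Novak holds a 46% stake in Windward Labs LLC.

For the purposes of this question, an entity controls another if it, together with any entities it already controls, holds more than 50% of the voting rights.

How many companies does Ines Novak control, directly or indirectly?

7

Ines holds 100% of Auriga, so Ines controls Auriga.
Auriga and Ines together hold 79% + 6% = 85% of Pellion, so Ines controls Pellion.
Ines and Auriga together hold 46% + 24% = 70% of Windward, so Ines controls Windward.
Pellion holds 100% of Everline, so Ines controls Everline.
Windward holds 62% of Nordquist, so Ines controls Nordquist.
Pellion and Auriga together hold 55% + 10% = 65% of Sable, so Ines controls Sable.
Windward holds 85% of Talus, so Ines controls Talus.
No other company's threshold is met.
Ines controls 7 companies.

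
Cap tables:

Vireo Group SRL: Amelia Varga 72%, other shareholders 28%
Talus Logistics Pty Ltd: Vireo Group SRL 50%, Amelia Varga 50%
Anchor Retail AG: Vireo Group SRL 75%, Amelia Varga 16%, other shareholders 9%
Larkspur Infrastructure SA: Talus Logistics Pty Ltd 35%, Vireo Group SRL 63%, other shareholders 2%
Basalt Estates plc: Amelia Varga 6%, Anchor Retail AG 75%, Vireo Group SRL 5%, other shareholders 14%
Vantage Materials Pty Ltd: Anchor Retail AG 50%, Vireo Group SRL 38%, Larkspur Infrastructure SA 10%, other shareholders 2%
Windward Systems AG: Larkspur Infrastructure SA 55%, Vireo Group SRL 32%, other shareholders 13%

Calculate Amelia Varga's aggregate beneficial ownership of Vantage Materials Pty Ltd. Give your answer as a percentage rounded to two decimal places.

69.91%

Amelia reaches Vantage along 6 paths.
Via Vireo → Anchor: 72% × 75% × 50% = 27%.
Via Anchor: 16% × 50% = 8%.
Via Vireo: 72% × 38% = 27.36%.
Via Vireo → Talus → Larkspur: 72% × 50% × 35% × 10% = 1.26%.
Via Talus → Larkspur: 50% × 35% × 10% = 1.75%.
Via Vireo → Larkspur: 72% × 63% × 10% = 4.536%.
Total: 27% + 8% + 27.36% + 1.26% + 1.75% + 4.536% = 69.906%.
Rounded: 69.91%.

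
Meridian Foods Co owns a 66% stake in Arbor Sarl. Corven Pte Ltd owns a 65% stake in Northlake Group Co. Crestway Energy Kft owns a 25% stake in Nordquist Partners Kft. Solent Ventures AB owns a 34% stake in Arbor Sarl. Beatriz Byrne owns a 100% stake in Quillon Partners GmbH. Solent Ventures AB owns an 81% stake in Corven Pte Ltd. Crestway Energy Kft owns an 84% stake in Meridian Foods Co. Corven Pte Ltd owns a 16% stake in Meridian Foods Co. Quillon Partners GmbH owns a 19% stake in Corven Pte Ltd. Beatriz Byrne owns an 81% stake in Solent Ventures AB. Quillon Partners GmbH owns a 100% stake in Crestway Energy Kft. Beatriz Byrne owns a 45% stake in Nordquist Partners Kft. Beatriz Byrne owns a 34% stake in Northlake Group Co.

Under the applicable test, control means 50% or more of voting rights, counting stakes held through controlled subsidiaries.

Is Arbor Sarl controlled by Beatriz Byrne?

Beatriz holds 81% of Solent, so Beatriz controls Solent.
Beatriz holds 100% of Quillon, so Beatriz controls Quillon.
Quillon holds 100% of Crestway, so Beatriz controls Crestway.
Solent and Quillon together hold 81% + 19% = 100% of Corven, so Beatriz controls Corven.
Corven and Crestway together hold 16% + 84% = 100% of Meridian, so Beatriz controls Meridian.
Solent and Meridian together hold 34% + 66% = 100% of Arbor, so Beatriz controls Arbor.

Yes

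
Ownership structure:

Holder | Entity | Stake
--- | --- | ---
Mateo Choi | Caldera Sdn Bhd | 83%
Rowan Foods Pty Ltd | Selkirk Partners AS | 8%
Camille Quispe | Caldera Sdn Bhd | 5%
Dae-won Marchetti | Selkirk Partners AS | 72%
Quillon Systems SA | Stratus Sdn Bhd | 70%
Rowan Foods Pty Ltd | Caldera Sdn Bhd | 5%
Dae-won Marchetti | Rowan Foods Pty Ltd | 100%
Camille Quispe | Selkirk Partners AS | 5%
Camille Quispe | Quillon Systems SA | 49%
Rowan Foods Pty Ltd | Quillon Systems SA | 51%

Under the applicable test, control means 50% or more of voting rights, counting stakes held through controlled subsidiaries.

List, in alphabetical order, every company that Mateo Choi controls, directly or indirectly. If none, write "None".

Caldera Sdn Bhd

Mateo holds 83% of Caldera, so Mateo controls Caldera.
No other company's threshold is met.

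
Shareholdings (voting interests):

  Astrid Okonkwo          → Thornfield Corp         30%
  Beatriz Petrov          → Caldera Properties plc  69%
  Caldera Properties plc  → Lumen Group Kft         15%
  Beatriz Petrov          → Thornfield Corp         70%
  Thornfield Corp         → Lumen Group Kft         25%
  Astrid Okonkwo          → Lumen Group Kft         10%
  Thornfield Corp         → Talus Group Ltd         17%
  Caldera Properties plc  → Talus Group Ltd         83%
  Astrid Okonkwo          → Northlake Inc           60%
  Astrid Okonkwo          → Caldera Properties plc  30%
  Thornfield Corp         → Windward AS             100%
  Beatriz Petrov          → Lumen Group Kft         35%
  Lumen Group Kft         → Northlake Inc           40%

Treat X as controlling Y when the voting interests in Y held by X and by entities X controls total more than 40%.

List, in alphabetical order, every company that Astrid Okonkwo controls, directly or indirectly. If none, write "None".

Northlake Inc

Astrid holds 60% of Northlake, so Astrid controls Northlake.
No other company's threshold is met.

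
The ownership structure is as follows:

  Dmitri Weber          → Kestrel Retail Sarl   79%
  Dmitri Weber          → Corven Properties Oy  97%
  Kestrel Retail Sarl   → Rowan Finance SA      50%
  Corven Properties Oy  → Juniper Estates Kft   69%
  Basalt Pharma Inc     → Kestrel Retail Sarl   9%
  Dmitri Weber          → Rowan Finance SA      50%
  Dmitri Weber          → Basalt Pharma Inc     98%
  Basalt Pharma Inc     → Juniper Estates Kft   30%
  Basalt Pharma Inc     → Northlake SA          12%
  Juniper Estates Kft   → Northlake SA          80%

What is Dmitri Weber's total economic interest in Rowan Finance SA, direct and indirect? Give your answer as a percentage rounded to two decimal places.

Dmitri reaches Rowan along 3 paths.
Direct stake: 50% = 50%.
Via Kestrel: 79% × 50% = 39.5%.
Via Basalt → Kestrel: 98% × 9% × 50% = 4.41%.
Total: 50% + 39.5% + 4.41% = 93.91%.

93.91%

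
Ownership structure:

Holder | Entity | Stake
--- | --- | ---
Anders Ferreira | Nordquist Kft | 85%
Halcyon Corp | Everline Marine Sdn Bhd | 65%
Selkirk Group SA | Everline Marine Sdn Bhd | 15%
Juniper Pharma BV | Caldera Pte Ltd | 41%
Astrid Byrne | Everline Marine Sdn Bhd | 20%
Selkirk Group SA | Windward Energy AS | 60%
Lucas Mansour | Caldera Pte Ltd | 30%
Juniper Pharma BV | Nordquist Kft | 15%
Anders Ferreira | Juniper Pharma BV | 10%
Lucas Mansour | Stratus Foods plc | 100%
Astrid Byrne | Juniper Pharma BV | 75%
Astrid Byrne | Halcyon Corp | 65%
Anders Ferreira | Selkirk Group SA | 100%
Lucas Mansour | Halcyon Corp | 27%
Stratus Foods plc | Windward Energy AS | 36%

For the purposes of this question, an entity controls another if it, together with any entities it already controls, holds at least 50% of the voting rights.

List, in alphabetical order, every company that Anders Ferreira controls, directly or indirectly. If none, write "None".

Nordquist Kft, Selkirk Group SA, Windward Energy AS

Anders holds 100% of Selkirk, so Anders controls Selkirk.
Anders holds 85% of Nordquist, so Anders controls Nordquist.
Selkirk holds 60% of Windward, so Anders controls Windward.
No other company's threshold is met.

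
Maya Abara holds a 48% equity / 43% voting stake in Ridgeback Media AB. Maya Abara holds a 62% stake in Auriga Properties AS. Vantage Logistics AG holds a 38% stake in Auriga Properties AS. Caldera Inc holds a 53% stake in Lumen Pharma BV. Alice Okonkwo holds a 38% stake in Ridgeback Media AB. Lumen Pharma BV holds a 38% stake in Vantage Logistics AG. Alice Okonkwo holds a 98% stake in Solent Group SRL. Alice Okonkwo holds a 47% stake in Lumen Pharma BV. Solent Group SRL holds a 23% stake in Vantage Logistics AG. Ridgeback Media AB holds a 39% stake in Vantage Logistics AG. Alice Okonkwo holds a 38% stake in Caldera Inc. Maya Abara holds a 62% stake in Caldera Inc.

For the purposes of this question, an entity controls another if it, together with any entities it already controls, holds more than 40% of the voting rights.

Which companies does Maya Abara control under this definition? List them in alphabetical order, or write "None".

Auriga Properties AS, Caldera Inc, Lumen Pharma BV, Ridgeback Media AB, Vantage Logistics AG

Maya holds 62% of Caldera, so Maya controls Caldera.
Maya holds 43% of Ridgeback, so Maya controls Ridgeback.
Caldera holds 53% of Lumen, so Maya controls Lumen.
Lumen and Ridgeback together hold 38% + 39% = 77% of Vantage, so Maya controls Vantage.
Vantage and Maya together hold 38% + 62% = 100% of Auriga, so Maya controls Auriga.
No other company's threshold is met.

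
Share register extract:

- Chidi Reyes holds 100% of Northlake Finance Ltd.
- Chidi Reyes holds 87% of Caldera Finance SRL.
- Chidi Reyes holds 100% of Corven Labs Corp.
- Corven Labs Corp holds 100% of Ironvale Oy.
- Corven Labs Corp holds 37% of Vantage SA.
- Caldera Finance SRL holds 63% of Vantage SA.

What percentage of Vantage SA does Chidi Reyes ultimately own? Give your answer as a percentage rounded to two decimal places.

91.81%

Chidi reaches Vantage along 2 paths.
Via Corven: 100% × 37% = 37%.
Via Caldera: 87% × 63% = 54.81%.
Total: 37% + 54.81% = 91.81%.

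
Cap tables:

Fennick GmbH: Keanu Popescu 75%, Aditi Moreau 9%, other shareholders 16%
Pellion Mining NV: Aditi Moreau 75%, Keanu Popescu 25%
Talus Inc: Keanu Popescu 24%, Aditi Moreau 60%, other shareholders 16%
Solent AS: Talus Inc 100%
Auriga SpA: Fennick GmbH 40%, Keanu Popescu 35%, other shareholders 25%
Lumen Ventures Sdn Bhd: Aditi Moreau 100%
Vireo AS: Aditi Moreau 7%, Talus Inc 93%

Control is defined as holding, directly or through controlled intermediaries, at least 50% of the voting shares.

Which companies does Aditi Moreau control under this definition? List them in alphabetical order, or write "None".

Lumen Ventures Sdn Bhd, Pellion Mining NV, Solent AS, Talus Inc, Vireo AS

Aditi holds 75% of Pellion, so Aditi controls Pellion.
Aditi holds 60% of Talus, so Aditi controls Talus.
Talus holds 100% of Solent, so Aditi controls Solent.
Aditi holds 100% of Lumen, so Aditi controls Lumen.
Aditi and Talus together hold 7% + 93% = 100% of Vireo, so Aditi controls Vireo.
No other company's threshold is met.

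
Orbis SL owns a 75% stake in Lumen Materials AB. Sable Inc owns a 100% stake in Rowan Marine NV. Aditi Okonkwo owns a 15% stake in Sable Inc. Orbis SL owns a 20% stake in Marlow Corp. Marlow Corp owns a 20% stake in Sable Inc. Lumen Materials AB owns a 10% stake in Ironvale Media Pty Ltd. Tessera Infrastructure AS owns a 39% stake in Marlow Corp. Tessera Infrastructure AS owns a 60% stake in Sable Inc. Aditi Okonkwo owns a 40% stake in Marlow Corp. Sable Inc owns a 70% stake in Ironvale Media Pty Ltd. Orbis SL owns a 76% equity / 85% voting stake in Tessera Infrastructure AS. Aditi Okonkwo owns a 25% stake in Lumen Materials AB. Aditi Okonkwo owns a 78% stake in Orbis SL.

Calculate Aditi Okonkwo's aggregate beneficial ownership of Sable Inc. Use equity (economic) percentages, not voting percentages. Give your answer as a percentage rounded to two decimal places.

Aditi reaches Sable along 5 paths.
Direct stake: 15% = 15%.
Via Orbis → Tessera: 78% × 76% × 60% = 35.568%.
Via Marlow: 40% × 20% = 8%.
Via Orbis → Tessera → Marlow: 78% × 76% × 39% × 20% = 4.62384%.
Via Orbis → Marlow: 78% × 20% × 20% = 3.12%.
Total: 15% + 35.568% + 8% + 4.62384% + 3.12% = 66.31184%.
Rounded: 66.31%.

66.31%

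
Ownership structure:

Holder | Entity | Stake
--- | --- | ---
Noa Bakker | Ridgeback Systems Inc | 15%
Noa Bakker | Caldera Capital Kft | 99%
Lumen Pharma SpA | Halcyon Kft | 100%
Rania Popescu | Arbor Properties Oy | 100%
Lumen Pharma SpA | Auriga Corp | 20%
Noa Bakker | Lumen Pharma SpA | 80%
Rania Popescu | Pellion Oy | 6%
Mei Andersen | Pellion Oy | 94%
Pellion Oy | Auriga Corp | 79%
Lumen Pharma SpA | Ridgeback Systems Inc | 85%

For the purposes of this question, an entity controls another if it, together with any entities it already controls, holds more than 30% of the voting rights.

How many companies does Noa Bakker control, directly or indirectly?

4

Noa holds 80% of Lumen, so Noa controls Lumen.
Noa holds 99% of Caldera, so Noa controls Caldera.
Lumen and Noa together hold 85% + 15% = 100% of Ridgeback, so Noa controls Ridgeback.
Lumen holds 100% of Halcyon, so Noa controls Halcyon.
No other company's threshold is met.
Noa controls 4 companies.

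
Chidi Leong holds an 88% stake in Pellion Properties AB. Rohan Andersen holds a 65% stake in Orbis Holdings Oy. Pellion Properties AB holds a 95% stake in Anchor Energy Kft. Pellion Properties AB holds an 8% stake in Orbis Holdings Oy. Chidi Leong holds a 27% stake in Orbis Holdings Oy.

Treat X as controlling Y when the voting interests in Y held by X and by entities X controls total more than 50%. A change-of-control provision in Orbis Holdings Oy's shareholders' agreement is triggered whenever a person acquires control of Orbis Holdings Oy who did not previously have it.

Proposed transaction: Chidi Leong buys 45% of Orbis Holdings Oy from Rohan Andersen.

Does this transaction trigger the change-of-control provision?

The purchase adds only to Chidi's holdings (Rohan's stake shrinks), so Chidi is the only person who could newly come to control Orbis.
Chidi holds 88% of Pellion, so Chidi controls Pellion.
Pellion holds 95% of Anchor, so Chidi controls Anchor.
In Orbis, Chidi's side holds only 27% + 8% = 35%, not > 50%.
So before the transaction, Chidi does not control Orbis.
After the purchase, Chidi's direct stake in Orbis rises to 27% + 45% = 72%, and Rohan's stake falls to 20%.
Chidi and Pellion together hold 72% + 8% = 80% of Orbis, so Chidi controls Orbis.
Chidi did not control Orbis before and does after, so the clause is triggered.

Yes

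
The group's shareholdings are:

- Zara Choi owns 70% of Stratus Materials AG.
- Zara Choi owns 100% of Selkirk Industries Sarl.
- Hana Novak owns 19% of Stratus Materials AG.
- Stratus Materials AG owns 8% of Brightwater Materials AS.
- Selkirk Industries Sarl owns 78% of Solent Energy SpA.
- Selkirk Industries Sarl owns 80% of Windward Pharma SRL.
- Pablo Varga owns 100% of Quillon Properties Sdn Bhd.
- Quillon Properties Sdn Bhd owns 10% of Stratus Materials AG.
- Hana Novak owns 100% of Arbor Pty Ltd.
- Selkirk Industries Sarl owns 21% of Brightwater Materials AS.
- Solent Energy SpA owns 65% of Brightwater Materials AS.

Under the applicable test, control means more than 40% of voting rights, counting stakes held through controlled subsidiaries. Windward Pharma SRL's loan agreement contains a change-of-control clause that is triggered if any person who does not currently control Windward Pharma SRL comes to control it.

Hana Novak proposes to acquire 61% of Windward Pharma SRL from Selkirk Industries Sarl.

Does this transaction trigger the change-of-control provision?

Yes

The purchase adds only to Hana's holdings (Selkirk's stake shrinks), so Hana is the only person who could newly come to control Windward.
Hana holds 100% of Arbor, so Hana controls Arbor.
Neither Hana nor any entity Hana controls holds any voting interest in Windward.
So before the transaction, Hana does not control Windward.
After the purchase, Hana holds 61% of Windward directly, and Selkirk's stake falls to 19%.
Hana holds 61% of Windward, so Hana controls Windward.
Hana did not control Windward before and does after, so the clause is triggered.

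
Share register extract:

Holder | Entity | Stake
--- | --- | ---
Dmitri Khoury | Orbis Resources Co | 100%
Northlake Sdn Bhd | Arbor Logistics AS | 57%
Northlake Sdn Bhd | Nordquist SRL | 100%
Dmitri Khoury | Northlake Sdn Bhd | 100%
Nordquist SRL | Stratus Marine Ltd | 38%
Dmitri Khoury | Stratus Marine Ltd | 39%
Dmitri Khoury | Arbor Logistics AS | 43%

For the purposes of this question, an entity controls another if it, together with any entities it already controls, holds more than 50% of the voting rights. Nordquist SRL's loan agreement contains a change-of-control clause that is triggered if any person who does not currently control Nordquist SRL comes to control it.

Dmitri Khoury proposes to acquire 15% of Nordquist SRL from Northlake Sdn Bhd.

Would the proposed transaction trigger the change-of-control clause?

The purchase adds only to Dmitri's holdings (Northlake's stake shrinks), so Dmitri is the only person who could newly come to control Nordquist.
Dmitri holds 100% of Northlake, so Dmitri controls Northlake.
Northlake holds 100% of Nordquist, so Dmitri controls Nordquist.
So Dmitri already controls Nordquist before the transaction.
After the purchase, Dmitri holds 15% of Nordquist directly, and Northlake's stake falls to 85%.
Dmitri controlled Nordquist already, so this is not a new person acquiring control; every other person's position is unchanged or reduced.
No new person acquires control, so the clause is not triggered.

No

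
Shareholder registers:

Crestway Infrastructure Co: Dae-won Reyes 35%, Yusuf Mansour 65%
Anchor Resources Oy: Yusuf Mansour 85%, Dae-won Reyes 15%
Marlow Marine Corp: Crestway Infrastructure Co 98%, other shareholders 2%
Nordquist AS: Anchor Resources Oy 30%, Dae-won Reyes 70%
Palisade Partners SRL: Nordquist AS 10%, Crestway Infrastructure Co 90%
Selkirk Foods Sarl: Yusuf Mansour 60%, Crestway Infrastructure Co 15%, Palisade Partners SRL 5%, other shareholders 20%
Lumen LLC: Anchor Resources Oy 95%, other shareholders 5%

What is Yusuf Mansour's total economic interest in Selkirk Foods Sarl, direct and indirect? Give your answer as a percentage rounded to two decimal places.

72.80%

Yusuf reaches Selkirk along 4 paths.
Direct stake: 60% = 60%.
Via Crestway: 65% × 15% = 9.75%.
Via Anchor → Nordquist → Palisade: 85% × 30% × 10% × 5% = 0.1275%.
Via Crestway → Palisade: 65% × 90% × 5% = 2.925%.
Total: 60% + 9.75% + 0.1275% + 2.925% = 72.8025%.
Rounded: 72.80%.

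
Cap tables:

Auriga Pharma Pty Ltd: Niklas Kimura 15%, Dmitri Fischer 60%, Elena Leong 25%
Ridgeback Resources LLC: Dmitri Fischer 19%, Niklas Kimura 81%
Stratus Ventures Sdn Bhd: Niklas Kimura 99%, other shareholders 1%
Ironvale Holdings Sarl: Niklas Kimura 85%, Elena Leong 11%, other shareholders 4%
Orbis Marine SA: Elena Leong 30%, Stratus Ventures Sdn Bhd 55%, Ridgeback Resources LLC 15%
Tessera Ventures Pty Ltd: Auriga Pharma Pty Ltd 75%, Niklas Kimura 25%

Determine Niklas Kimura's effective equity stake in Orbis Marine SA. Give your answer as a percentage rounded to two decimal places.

66.60%

Niklas reaches Orbis along 2 paths.
Via Stratus: 99% × 55% = 54.45%.
Via Ridgeback: 81% × 15% = 12.15%.
Total: 54.45% + 12.15% = 66.6%.
Rounded: 66.60%.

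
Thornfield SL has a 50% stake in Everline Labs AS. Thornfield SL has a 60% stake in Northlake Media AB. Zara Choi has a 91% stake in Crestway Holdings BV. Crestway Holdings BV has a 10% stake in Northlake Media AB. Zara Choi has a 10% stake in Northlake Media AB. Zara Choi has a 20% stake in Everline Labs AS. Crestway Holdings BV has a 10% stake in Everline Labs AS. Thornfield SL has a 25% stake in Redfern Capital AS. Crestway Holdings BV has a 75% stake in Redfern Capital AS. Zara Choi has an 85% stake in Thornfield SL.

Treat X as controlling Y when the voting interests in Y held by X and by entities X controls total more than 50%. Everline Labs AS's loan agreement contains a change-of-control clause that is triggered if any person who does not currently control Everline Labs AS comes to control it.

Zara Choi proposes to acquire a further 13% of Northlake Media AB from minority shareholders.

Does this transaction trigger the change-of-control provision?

No

The purchase changes only Zara's holdings, so Zara is the only person who could newly come to control Everline.
Zara holds 85% of Thornfield, so Zara controls Thornfield.
Zara holds 91% of Crestway, so Zara controls Crestway.
Zara and Crestway and Thornfield together hold 20% + 10% + 50% = 80% of Everline, so Zara controls Everline.
So Zara already controls Everline before the transaction.
After the purchase, Zara's direct stake in Northlake rises to 10% + 13% = 23%.
Zara controlled Everline already, so this is not a new person acquiring control; every other person's position is unchanged or reduced.
No new person acquires control, so the clause is not triggered.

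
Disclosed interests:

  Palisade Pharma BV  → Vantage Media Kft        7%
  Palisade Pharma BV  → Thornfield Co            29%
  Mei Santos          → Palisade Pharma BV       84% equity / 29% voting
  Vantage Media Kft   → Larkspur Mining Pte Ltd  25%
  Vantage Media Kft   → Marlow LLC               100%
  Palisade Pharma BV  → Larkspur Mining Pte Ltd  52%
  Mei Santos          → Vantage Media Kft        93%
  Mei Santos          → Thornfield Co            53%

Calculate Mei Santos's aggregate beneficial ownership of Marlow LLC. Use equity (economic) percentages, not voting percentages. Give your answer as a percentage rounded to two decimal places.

98.88%

Mei reaches Marlow along 2 paths.
Via Vantage: 93% × 100% = 93%.
Via Palisade → Vantage: 84% × 7% × 100% = 5.88%.
Total: 93% + 5.88% = 98.88%.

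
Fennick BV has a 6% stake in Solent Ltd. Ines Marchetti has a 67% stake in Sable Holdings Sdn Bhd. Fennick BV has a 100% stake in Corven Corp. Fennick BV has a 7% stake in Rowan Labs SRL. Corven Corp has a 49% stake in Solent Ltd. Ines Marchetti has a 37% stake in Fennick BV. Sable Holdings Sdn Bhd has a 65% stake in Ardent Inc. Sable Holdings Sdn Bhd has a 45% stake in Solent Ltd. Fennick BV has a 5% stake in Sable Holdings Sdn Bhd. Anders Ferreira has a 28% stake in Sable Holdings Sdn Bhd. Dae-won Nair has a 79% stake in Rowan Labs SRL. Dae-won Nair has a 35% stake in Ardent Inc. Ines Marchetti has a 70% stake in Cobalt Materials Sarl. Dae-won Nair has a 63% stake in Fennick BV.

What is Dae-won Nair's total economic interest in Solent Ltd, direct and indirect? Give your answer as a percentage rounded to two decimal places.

Dae-won reaches Solent along 3 paths.
Via Fennick → Sable: 63% × 5% × 45% = 1.4175%.
Via Fennick: 63% × 6% = 3.78%.
Via Fennick → Corven: 63% × 100% × 49% = 30.87%.
Total: 1.4175% + 3.78% + 30.87% = 36.0675%.
Rounded: 36.07%.

36.07%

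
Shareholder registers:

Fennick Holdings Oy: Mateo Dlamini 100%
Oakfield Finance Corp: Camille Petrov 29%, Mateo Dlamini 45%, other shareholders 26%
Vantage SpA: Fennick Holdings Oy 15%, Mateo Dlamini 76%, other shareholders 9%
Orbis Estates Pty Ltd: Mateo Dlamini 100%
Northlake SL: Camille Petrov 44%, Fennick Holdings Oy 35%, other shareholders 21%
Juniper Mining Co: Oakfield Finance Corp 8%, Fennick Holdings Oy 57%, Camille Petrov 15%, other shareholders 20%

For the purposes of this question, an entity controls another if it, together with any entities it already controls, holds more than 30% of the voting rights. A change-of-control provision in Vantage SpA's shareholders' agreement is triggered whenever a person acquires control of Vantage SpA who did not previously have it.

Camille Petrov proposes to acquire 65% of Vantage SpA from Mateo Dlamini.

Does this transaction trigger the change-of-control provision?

Yes

The purchase adds only to Camille's holdings (Mateo's stake shrinks), so Camille is the only person who could newly come to control Vantage.
Camille holds 44% of Northlake, so Camille controls Northlake.
Neither Camille nor any entity Camille controls holds any voting interest in Vantage.
So before the transaction, Camille does not control Vantage.
After the purchase, Camille holds 65% of Vantage directly, and Mateo's stake falls to 11%.
Camille holds 65% of Vantage, so Camille controls Vantage.
Camille did not control Vantage before and does after, so the clause is triggered.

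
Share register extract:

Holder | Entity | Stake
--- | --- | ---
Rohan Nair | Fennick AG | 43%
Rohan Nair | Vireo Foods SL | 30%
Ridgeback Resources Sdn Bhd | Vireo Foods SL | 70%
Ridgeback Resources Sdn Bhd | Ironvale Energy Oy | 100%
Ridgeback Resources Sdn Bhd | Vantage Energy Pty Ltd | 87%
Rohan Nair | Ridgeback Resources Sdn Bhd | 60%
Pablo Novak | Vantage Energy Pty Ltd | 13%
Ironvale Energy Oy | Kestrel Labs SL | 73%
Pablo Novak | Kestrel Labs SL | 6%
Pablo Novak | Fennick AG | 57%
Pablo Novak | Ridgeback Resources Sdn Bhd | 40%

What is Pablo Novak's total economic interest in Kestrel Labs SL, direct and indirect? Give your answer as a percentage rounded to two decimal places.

35.20%

Pablo reaches Kestrel along 2 paths.
Via Ridgeback → Ironvale: 40% × 100% × 73% = 29.2%.
Direct stake: 6% = 6%.
Total: 29.2% + 6% = 35.2%.
Rounded: 35.20%.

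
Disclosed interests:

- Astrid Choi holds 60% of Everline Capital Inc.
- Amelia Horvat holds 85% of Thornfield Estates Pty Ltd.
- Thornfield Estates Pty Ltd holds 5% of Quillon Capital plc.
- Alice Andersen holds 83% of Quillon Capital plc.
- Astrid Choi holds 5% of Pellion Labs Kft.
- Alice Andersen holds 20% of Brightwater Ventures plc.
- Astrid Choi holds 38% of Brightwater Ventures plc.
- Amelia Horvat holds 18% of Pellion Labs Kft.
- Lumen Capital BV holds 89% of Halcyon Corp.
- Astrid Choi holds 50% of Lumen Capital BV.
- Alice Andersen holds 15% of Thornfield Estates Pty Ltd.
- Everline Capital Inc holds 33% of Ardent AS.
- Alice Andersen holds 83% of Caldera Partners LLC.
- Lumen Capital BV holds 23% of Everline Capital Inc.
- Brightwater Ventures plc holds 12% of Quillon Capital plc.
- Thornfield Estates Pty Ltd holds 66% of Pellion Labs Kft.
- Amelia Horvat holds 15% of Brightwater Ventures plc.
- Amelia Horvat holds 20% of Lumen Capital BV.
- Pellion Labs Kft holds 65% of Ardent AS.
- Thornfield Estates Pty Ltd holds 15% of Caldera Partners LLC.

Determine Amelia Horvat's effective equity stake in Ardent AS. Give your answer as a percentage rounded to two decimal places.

Amelia reaches Ardent along 3 paths.
Via Lumen → Everline: 20% × 23% × 33% = 1.518%.
Via Pellion: 18% × 65% = 11.7%.
Via Thornfield → Pellion: 85% × 66% × 65% = 36.465%.
Total: 1.518% + 11.7% + 36.465% = 49.683%.
Rounded: 49.68%.

49.68%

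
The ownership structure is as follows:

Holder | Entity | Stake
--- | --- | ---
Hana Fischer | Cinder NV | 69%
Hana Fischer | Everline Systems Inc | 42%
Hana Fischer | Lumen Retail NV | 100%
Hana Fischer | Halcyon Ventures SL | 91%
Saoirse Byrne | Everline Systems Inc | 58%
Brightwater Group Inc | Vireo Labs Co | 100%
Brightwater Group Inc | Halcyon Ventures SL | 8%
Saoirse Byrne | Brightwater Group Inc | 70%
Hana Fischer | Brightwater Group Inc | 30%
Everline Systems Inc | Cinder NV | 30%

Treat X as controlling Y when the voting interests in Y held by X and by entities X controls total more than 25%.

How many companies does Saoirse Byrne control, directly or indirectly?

Saoirse holds 58% of Everline, so Saoirse controls Everline.
Saoirse holds 70% of Brightwater, so Saoirse controls Brightwater.
Brightwater holds 100% of Vireo, so Saoirse controls Vireo.
Everline holds 30% of Cinder, so Saoirse controls Cinder.
No other company's threshold is met.
Saoirse controls 4 companies.

4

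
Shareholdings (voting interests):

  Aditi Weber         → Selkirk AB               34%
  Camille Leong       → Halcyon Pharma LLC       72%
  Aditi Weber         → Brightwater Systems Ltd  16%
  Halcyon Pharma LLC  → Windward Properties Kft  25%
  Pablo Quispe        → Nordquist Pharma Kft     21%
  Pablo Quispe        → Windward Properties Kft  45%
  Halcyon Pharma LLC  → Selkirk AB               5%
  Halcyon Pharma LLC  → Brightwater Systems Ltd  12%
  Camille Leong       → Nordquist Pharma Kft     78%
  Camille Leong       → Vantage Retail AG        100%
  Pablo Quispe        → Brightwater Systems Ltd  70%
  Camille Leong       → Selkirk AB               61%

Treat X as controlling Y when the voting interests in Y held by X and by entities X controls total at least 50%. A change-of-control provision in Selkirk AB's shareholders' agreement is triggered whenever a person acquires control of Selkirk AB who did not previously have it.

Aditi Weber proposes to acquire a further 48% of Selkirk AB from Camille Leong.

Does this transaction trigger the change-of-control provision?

The purchase adds only to Aditi's holdings (Camille's stake shrinks), so Aditi is the only person who could newly come to control Selkirk.
Aditi's largest direct stake is 34% in Selkirk, which does not meet the threshold, so Aditi controls no company.
In Selkirk, Aditi's side holds only 34%, not ≥ 50%.
So before the transaction, Aditi does not control Selkirk.
After the purchase, Aditi's direct stake in Selkirk rises to 34% + 48% = 82%, and Camille's stake falls to 13%.
Aditi holds 82% of Selkirk, so Aditi controls Selkirk.
Aditi did not control Selkirk before and does after, so the clause is triggered.

Yes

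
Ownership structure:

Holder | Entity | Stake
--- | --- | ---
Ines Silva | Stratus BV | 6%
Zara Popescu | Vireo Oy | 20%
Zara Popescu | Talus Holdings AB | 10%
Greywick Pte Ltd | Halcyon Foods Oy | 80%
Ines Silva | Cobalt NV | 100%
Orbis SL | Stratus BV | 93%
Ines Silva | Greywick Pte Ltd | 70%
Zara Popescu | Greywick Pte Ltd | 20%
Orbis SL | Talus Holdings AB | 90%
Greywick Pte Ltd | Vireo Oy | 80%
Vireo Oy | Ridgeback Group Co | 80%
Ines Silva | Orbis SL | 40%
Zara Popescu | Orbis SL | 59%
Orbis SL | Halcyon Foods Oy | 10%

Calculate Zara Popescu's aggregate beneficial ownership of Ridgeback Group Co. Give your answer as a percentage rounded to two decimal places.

Zara reaches Ridgeback along 2 paths.
Via Greywick → Vireo: 20% × 80% × 80% = 12.8%.
Via Vireo: 20% × 80% = 16%.
Total: 12.8% + 16% = 28.8%.
Rounded: 28.80%.

28.80%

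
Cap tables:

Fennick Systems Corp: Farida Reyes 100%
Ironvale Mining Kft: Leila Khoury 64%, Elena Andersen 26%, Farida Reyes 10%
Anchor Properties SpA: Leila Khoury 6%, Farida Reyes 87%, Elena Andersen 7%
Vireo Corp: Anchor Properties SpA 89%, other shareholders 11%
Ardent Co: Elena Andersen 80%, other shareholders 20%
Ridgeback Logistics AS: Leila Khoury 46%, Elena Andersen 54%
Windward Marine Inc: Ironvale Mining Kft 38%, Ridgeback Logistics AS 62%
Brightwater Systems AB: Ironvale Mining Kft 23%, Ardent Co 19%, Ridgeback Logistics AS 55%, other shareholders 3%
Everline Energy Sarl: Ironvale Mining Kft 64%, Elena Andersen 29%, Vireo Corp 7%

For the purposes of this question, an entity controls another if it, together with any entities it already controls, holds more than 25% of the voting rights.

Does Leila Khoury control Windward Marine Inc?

Leila holds 46% of Ridgeback, so Leila controls Ridgeback.
Leila holds 64% of Ironvale, so Leila controls Ironvale.
Ironvale and Ridgeback together hold 38% + 62% = 100% of Windward, so Leila controls Windward.

Yes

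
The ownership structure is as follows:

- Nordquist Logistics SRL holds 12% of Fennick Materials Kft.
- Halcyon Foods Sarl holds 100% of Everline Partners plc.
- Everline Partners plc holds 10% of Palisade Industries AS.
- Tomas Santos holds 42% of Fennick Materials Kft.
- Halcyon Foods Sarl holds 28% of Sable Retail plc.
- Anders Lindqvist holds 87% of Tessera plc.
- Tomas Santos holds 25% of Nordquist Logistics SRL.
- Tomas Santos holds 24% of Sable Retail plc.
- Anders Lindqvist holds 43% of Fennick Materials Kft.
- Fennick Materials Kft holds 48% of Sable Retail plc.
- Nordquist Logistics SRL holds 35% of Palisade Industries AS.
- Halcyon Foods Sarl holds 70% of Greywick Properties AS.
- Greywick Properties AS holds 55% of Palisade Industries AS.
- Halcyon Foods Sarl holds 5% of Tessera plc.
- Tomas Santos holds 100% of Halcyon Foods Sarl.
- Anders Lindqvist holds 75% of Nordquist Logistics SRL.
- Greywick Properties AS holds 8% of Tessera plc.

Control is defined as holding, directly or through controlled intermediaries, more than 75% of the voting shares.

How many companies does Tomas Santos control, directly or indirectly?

2

Tomas holds 100% of Halcyon, so Tomas controls Halcyon.
Halcyon holds 100% of Everline, so Tomas controls Everline.
No other company's threshold is met.
Tomas controls 2 companies.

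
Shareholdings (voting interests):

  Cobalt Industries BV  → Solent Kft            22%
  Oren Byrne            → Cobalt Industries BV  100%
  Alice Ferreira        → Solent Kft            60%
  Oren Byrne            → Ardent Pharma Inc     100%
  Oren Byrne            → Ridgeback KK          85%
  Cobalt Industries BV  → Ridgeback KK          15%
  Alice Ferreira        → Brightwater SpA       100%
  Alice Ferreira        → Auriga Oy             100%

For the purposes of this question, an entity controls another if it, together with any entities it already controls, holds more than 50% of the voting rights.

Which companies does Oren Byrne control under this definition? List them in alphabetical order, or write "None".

Oren holds 100% of Ardent, so Oren controls Ardent.
Oren holds 100% of Cobalt, so Oren controls Cobalt.
Cobalt and Oren together hold 15% + 85% = 100% of Ridgeback, so Oren controls Ridgeback.
No other company's threshold is met.

Ardent Pharma Inc, Cobalt Industries BV, Ridgeback KK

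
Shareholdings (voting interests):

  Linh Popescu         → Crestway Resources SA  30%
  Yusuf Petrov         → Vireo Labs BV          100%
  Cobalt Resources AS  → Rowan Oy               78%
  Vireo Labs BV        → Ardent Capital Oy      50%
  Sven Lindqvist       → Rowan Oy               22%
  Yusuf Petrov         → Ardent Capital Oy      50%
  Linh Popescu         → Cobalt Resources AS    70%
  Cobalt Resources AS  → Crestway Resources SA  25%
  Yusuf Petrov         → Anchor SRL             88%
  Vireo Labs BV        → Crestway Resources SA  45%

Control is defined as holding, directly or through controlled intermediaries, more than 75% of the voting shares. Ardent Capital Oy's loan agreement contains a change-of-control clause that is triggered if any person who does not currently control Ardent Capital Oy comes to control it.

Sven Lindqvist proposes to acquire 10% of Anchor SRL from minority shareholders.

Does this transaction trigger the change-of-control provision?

The purchase changes only Sven's holdings, so Sven is the only person who could newly come to control Ardent.
Sven's largest direct stake is 22% in Rowan, which does not meet the threshold, so Sven controls no company.
Neither Sven nor any entity Sven controls holds any voting interest in Ardent.
So before the transaction, Sven does not control Ardent.
After the purchase, Sven holds 10% of Anchor directly.
Sven's side now holds 10% of Anchor, not > 75%, so Sven still does not control Anchor.
After the transaction, neither Sven nor any entity Sven controls holds a voting interest in Ardent, so Sven still does not control it.
No new person acquires control, so the clause is not triggered.

No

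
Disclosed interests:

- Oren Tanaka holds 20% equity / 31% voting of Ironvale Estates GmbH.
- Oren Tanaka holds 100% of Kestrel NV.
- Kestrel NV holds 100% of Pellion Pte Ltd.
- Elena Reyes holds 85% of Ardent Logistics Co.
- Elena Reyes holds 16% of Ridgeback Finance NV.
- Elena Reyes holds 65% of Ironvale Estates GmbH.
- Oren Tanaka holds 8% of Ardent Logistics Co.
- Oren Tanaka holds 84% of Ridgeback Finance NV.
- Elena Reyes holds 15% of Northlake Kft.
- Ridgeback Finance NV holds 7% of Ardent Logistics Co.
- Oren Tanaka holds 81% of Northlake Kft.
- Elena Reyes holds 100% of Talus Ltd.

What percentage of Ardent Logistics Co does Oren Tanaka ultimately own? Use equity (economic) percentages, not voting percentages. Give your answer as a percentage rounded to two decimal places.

13.88%

Oren reaches Ardent along 2 paths.
Via Ridgeback: 84% × 7% = 5.88%.
Direct stake: 8% = 8%.
Total: 5.88% + 8% = 13.88%.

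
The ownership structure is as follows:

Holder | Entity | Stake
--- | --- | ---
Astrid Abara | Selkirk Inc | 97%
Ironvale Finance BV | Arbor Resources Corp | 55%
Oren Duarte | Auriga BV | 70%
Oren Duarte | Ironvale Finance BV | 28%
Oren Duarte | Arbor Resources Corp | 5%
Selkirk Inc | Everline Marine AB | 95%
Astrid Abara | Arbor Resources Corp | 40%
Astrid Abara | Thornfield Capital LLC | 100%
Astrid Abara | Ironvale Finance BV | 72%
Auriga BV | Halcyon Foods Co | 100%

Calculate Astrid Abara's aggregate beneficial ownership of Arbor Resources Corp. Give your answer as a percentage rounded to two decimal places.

79.60%

Astrid reaches Arbor along 2 paths.
Via Ironvale: 72% × 55% = 39.6%.
Direct stake: 40% = 40%.
Total: 39.6% + 40% = 79.6%.
Rounded: 79.60%.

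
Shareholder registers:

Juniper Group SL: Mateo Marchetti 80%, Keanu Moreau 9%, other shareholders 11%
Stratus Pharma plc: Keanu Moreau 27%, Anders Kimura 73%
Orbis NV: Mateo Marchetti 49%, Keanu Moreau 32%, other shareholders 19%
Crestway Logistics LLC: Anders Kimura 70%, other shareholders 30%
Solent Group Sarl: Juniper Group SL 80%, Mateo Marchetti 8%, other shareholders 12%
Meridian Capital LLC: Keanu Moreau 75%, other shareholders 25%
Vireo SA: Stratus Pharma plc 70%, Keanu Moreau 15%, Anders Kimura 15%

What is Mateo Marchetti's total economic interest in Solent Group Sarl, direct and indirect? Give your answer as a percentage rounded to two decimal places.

72.00%

Mateo reaches Solent along 2 paths.
Via Juniper: 80% × 80% = 64%.
Direct stake: 8% = 8%.
Total: 64% + 8% = 72%.
Rounded: 72.00%.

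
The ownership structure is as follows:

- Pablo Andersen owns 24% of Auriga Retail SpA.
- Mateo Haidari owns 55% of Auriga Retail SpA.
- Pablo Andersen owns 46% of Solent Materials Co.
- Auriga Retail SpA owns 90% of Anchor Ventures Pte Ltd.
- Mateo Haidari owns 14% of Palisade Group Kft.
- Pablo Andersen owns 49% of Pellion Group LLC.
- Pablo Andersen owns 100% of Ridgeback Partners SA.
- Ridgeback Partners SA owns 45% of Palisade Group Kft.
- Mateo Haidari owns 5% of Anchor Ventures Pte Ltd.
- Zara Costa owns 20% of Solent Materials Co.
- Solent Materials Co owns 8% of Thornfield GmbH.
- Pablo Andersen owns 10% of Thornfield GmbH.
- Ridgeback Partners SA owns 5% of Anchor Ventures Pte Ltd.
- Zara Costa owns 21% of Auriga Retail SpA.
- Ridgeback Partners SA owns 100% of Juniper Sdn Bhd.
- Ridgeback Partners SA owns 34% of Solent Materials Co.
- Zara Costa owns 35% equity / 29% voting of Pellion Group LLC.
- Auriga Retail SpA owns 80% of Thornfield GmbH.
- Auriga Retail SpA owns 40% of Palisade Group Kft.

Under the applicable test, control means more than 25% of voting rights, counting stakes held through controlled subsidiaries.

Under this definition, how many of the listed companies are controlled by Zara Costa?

1

Zara holds 29% of Pellion, so Zara controls Pellion.
No other company's threshold is met.
Zara controls 1 company.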